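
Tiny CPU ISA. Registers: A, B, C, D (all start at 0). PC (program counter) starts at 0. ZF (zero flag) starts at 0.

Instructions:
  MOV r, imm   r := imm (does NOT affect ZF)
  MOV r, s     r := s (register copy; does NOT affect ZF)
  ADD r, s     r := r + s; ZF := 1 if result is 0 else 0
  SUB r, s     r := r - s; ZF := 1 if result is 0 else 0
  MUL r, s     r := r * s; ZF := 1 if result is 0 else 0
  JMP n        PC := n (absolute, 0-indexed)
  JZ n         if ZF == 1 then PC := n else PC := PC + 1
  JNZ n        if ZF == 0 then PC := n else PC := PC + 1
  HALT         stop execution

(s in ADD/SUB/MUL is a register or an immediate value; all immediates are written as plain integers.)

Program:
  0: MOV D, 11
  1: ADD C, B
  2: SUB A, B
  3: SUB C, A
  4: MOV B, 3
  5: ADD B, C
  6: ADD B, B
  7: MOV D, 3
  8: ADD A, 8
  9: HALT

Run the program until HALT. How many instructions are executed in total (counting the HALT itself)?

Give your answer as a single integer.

Answer: 10

Derivation:
Step 1: PC=0 exec 'MOV D, 11'. After: A=0 B=0 C=0 D=11 ZF=0 PC=1
Step 2: PC=1 exec 'ADD C, B'. After: A=0 B=0 C=0 D=11 ZF=1 PC=2
Step 3: PC=2 exec 'SUB A, B'. After: A=0 B=0 C=0 D=11 ZF=1 PC=3
Step 4: PC=3 exec 'SUB C, A'. After: A=0 B=0 C=0 D=11 ZF=1 PC=4
Step 5: PC=4 exec 'MOV B, 3'. After: A=0 B=3 C=0 D=11 ZF=1 PC=5
Step 6: PC=5 exec 'ADD B, C'. After: A=0 B=3 C=0 D=11 ZF=0 PC=6
Step 7: PC=6 exec 'ADD B, B'. After: A=0 B=6 C=0 D=11 ZF=0 PC=7
Step 8: PC=7 exec 'MOV D, 3'. After: A=0 B=6 C=0 D=3 ZF=0 PC=8
Step 9: PC=8 exec 'ADD A, 8'. After: A=8 B=6 C=0 D=3 ZF=0 PC=9
Step 10: PC=9 exec 'HALT'. After: A=8 B=6 C=0 D=3 ZF=0 PC=9 HALTED
Total instructions executed: 10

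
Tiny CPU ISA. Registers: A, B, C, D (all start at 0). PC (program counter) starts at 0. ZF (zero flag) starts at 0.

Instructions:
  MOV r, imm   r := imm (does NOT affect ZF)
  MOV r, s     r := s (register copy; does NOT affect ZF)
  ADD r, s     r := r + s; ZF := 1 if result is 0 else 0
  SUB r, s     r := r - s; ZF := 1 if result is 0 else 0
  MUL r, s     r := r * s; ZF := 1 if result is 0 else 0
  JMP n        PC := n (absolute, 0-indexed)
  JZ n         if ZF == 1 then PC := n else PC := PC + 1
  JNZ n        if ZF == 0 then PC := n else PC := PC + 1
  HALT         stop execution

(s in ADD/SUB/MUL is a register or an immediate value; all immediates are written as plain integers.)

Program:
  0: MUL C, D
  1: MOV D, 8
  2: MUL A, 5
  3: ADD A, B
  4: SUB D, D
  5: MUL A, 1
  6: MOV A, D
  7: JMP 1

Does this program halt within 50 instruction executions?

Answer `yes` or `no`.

Step 1: PC=0 exec 'MUL C, D'. After: A=0 B=0 C=0 D=0 ZF=1 PC=1
Step 2: PC=1 exec 'MOV D, 8'. After: A=0 B=0 C=0 D=8 ZF=1 PC=2
Step 3: PC=2 exec 'MUL A, 5'. After: A=0 B=0 C=0 D=8 ZF=1 PC=3
Step 4: PC=3 exec 'ADD A, B'. After: A=0 B=0 C=0 D=8 ZF=1 PC=4
Step 5: PC=4 exec 'SUB D, D'. After: A=0 B=0 C=0 D=0 ZF=1 PC=5
Step 6: PC=5 exec 'MUL A, 1'. After: A=0 B=0 C=0 D=0 ZF=1 PC=6
Step 7: PC=6 exec 'MOV A, D'. After: A=0 B=0 C=0 D=0 ZF=1 PC=7
Step 8: PC=7 exec 'JMP 1'. After: A=0 B=0 C=0 D=0 ZF=1 PC=1
State after step 8 equals state after step 1: the program is in a cycle of length 7 and will never halt.

Answer: no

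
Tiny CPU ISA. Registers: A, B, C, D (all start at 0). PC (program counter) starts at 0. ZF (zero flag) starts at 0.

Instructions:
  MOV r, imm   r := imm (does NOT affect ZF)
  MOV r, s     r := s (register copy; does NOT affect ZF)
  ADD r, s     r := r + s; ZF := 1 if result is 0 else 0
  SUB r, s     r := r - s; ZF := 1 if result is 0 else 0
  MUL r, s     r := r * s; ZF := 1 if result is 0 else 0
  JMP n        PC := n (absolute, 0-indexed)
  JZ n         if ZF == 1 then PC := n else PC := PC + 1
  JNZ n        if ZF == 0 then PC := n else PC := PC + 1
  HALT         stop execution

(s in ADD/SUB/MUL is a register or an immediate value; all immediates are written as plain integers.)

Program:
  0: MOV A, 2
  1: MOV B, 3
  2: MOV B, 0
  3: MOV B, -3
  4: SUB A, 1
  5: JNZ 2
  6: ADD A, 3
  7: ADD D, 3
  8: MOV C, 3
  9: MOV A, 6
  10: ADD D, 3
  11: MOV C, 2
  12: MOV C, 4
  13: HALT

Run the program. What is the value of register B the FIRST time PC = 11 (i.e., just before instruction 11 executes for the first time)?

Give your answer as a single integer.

Step 1: PC=0 exec 'MOV A, 2'. After: A=2 B=0 C=0 D=0 ZF=0 PC=1
Step 2: PC=1 exec 'MOV B, 3'. After: A=2 B=3 C=0 D=0 ZF=0 PC=2
Step 3: PC=2 exec 'MOV B, 0'. After: A=2 B=0 C=0 D=0 ZF=0 PC=3
Step 4: PC=3 exec 'MOV B, -3'. After: A=2 B=-3 C=0 D=0 ZF=0 PC=4
Step 5: PC=4 exec 'SUB A, 1'. After: A=1 B=-3 C=0 D=0 ZF=0 PC=5
Step 6: PC=5 exec 'JNZ 2'. After: A=1 B=-3 C=0 D=0 ZF=0 PC=2
Step 7: PC=2 exec 'MOV B, 0'. After: A=1 B=0 C=0 D=0 ZF=0 PC=3
Step 8: PC=3 exec 'MOV B, -3'. After: A=1 B=-3 C=0 D=0 ZF=0 PC=4
Step 9: PC=4 exec 'SUB A, 1'. After: A=0 B=-3 C=0 D=0 ZF=1 PC=5
Step 10: PC=5 exec 'JNZ 2'. After: A=0 B=-3 C=0 D=0 ZF=1 PC=6
Step 11: PC=6 exec 'ADD A, 3'. After: A=3 B=-3 C=0 D=0 ZF=0 PC=7
Step 12: PC=7 exec 'ADD D, 3'. After: A=3 B=-3 C=0 D=3 ZF=0 PC=8
Step 13: PC=8 exec 'MOV C, 3'. After: A=3 B=-3 C=3 D=3 ZF=0 PC=9
Step 14: PC=9 exec 'MOV A, 6'. After: A=6 B=-3 C=3 D=3 ZF=0 PC=10
Step 15: PC=10 exec 'ADD D, 3'. After: A=6 B=-3 C=3 D=6 ZF=0 PC=11
First time PC=11: B=-3

-3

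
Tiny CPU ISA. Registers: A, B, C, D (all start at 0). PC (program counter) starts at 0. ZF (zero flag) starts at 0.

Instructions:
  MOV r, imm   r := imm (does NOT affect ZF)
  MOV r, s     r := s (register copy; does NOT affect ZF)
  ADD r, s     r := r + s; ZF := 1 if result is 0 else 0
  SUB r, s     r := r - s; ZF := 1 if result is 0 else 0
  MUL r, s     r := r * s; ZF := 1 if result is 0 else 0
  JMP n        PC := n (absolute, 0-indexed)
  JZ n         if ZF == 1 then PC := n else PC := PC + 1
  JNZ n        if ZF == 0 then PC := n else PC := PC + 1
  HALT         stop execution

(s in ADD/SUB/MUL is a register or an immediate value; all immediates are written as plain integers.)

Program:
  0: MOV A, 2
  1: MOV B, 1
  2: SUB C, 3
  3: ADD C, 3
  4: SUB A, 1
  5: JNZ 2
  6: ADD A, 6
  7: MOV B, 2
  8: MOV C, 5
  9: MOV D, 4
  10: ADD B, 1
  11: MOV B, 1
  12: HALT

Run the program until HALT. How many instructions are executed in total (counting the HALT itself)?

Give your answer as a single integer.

Step 1: PC=0 exec 'MOV A, 2'. After: A=2 B=0 C=0 D=0 ZF=0 PC=1
Step 2: PC=1 exec 'MOV B, 1'. After: A=2 B=1 C=0 D=0 ZF=0 PC=2
Step 3: PC=2 exec 'SUB C, 3'. After: A=2 B=1 C=-3 D=0 ZF=0 PC=3
Step 4: PC=3 exec 'ADD C, 3'. After: A=2 B=1 C=0 D=0 ZF=1 PC=4
Step 5: PC=4 exec 'SUB A, 1'. After: A=1 B=1 C=0 D=0 ZF=0 PC=5
Step 6: PC=5 exec 'JNZ 2'. After: A=1 B=1 C=0 D=0 ZF=0 PC=2
Step 7: PC=2 exec 'SUB C, 3'. After: A=1 B=1 C=-3 D=0 ZF=0 PC=3
Step 8: PC=3 exec 'ADD C, 3'. After: A=1 B=1 C=0 D=0 ZF=1 PC=4
Step 9: PC=4 exec 'SUB A, 1'. After: A=0 B=1 C=0 D=0 ZF=1 PC=5
Step 10: PC=5 exec 'JNZ 2'. After: A=0 B=1 C=0 D=0 ZF=1 PC=6
Step 11: PC=6 exec 'ADD A, 6'. After: A=6 B=1 C=0 D=0 ZF=0 PC=7
Step 12: PC=7 exec 'MOV B, 2'. After: A=6 B=2 C=0 D=0 ZF=0 PC=8
Step 13: PC=8 exec 'MOV C, 5'. After: A=6 B=2 C=5 D=0 ZF=0 PC=9
Step 14: PC=9 exec 'MOV D, 4'. After: A=6 B=2 C=5 D=4 ZF=0 PC=10
Step 15: PC=10 exec 'ADD B, 1'. After: A=6 B=3 C=5 D=4 ZF=0 PC=11
Step 16: PC=11 exec 'MOV B, 1'. After: A=6 B=1 C=5 D=4 ZF=0 PC=12
Step 17: PC=12 exec 'HALT'. After: A=6 B=1 C=5 D=4 ZF=0 PC=12 HALTED
Total instructions executed: 17

Answer: 17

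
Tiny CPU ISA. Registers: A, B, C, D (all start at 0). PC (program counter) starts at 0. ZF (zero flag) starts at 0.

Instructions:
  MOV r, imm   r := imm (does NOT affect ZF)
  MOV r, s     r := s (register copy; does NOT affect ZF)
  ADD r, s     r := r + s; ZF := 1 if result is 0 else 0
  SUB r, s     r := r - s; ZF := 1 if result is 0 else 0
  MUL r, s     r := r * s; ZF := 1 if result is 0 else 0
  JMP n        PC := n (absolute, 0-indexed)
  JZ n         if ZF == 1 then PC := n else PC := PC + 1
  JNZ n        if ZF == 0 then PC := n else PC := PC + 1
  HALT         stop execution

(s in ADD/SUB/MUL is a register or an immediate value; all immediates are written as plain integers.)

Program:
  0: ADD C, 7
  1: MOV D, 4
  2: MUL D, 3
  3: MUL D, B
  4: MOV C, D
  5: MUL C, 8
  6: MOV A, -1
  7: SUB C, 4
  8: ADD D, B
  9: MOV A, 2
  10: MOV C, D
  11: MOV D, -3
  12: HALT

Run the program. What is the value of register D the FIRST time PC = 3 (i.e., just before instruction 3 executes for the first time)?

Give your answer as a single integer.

Step 1: PC=0 exec 'ADD C, 7'. After: A=0 B=0 C=7 D=0 ZF=0 PC=1
Step 2: PC=1 exec 'MOV D, 4'. After: A=0 B=0 C=7 D=4 ZF=0 PC=2
Step 3: PC=2 exec 'MUL D, 3'. After: A=0 B=0 C=7 D=12 ZF=0 PC=3
First time PC=3: D=12

12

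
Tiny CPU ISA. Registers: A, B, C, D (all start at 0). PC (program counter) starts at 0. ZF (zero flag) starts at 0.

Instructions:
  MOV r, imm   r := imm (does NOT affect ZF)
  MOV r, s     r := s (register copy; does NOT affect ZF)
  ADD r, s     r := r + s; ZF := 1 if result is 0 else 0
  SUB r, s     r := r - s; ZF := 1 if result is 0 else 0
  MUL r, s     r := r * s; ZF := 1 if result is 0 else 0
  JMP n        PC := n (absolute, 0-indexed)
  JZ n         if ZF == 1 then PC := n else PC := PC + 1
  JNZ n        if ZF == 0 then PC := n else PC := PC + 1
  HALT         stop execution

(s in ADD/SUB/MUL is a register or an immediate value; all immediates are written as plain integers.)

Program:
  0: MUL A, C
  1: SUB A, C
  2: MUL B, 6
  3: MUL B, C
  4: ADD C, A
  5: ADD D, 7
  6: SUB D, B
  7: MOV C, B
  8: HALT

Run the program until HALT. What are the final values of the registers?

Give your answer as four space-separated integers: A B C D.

Answer: 0 0 0 7

Derivation:
Step 1: PC=0 exec 'MUL A, C'. After: A=0 B=0 C=0 D=0 ZF=1 PC=1
Step 2: PC=1 exec 'SUB A, C'. After: A=0 B=0 C=0 D=0 ZF=1 PC=2
Step 3: PC=2 exec 'MUL B, 6'. After: A=0 B=0 C=0 D=0 ZF=1 PC=3
Step 4: PC=3 exec 'MUL B, C'. After: A=0 B=0 C=0 D=0 ZF=1 PC=4
Step 5: PC=4 exec 'ADD C, A'. After: A=0 B=0 C=0 D=0 ZF=1 PC=5
Step 6: PC=5 exec 'ADD D, 7'. After: A=0 B=0 C=0 D=7 ZF=0 PC=6
Step 7: PC=6 exec 'SUB D, B'. After: A=0 B=0 C=0 D=7 ZF=0 PC=7
Step 8: PC=7 exec 'MOV C, B'. After: A=0 B=0 C=0 D=7 ZF=0 PC=8
Step 9: PC=8 exec 'HALT'. After: A=0 B=0 C=0 D=7 ZF=0 PC=8 HALTED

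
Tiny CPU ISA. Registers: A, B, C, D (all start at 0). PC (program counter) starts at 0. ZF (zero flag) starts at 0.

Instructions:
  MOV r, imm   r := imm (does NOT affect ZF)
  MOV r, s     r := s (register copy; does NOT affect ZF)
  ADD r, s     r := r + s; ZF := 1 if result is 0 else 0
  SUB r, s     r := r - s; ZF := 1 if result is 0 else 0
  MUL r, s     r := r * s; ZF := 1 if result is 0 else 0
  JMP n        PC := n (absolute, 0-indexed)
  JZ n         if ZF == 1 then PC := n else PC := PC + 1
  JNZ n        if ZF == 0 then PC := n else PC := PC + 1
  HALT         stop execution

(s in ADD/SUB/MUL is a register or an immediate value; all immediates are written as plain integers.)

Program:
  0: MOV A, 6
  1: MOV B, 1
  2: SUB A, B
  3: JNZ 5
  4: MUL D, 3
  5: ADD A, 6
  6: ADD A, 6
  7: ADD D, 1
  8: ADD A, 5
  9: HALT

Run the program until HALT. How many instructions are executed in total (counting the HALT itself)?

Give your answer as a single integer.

Answer: 9

Derivation:
Step 1: PC=0 exec 'MOV A, 6'. After: A=6 B=0 C=0 D=0 ZF=0 PC=1
Step 2: PC=1 exec 'MOV B, 1'. After: A=6 B=1 C=0 D=0 ZF=0 PC=2
Step 3: PC=2 exec 'SUB A, B'. After: A=5 B=1 C=0 D=0 ZF=0 PC=3
Step 4: PC=3 exec 'JNZ 5'. After: A=5 B=1 C=0 D=0 ZF=0 PC=5
Step 5: PC=5 exec 'ADD A, 6'. After: A=11 B=1 C=0 D=0 ZF=0 PC=6
Step 6: PC=6 exec 'ADD A, 6'. After: A=17 B=1 C=0 D=0 ZF=0 PC=7
Step 7: PC=7 exec 'ADD D, 1'. After: A=17 B=1 C=0 D=1 ZF=0 PC=8
Step 8: PC=8 exec 'ADD A, 5'. After: A=22 B=1 C=0 D=1 ZF=0 PC=9
Step 9: PC=9 exec 'HALT'. After: A=22 B=1 C=0 D=1 ZF=0 PC=9 HALTED
Total instructions executed: 9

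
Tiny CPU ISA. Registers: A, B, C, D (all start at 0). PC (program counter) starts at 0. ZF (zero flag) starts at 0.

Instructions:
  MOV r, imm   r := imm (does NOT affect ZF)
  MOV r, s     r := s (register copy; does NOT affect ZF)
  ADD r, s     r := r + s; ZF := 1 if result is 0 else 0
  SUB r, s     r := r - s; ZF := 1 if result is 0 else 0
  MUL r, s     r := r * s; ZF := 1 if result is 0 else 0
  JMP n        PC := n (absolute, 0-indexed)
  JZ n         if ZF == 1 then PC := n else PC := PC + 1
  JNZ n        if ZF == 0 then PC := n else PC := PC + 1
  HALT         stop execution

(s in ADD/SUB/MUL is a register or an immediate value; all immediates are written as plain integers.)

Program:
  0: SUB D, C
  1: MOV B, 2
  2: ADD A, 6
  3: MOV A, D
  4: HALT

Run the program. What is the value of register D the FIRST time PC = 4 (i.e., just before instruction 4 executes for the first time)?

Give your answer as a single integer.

Step 1: PC=0 exec 'SUB D, C'. After: A=0 B=0 C=0 D=0 ZF=1 PC=1
Step 2: PC=1 exec 'MOV B, 2'. After: A=0 B=2 C=0 D=0 ZF=1 PC=2
Step 3: PC=2 exec 'ADD A, 6'. After: A=6 B=2 C=0 D=0 ZF=0 PC=3
Step 4: PC=3 exec 'MOV A, D'. After: A=0 B=2 C=0 D=0 ZF=0 PC=4
First time PC=4: D=0

0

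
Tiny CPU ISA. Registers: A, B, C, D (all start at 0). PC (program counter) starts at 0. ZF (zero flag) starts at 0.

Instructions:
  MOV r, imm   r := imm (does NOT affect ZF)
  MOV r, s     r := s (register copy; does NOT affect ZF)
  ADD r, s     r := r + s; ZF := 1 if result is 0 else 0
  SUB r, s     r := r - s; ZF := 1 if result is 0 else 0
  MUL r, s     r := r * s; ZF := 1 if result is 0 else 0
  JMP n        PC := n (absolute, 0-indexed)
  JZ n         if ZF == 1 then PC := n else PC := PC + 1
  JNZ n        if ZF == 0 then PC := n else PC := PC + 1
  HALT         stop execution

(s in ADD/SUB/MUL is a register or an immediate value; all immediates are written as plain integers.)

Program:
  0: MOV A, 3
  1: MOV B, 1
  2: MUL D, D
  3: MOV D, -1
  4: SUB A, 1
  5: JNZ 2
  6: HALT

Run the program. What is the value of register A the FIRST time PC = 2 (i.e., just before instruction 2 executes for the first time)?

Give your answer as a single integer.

Step 1: PC=0 exec 'MOV A, 3'. After: A=3 B=0 C=0 D=0 ZF=0 PC=1
Step 2: PC=1 exec 'MOV B, 1'. After: A=3 B=1 C=0 D=0 ZF=0 PC=2
First time PC=2: A=3

3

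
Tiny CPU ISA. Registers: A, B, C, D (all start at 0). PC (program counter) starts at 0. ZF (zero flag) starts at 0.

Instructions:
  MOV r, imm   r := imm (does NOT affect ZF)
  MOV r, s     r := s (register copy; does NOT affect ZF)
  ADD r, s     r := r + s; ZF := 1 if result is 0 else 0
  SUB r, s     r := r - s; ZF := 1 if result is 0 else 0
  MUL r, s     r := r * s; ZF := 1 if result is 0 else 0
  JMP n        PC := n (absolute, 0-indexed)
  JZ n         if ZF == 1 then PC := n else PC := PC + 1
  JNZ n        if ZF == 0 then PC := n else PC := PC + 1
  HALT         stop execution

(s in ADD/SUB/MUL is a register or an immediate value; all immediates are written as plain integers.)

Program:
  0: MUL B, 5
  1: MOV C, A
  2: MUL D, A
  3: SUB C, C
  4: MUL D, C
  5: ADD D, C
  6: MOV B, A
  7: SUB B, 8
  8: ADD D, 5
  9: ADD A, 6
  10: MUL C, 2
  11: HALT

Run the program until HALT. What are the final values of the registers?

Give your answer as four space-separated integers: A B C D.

Answer: 6 -8 0 5

Derivation:
Step 1: PC=0 exec 'MUL B, 5'. After: A=0 B=0 C=0 D=0 ZF=1 PC=1
Step 2: PC=1 exec 'MOV C, A'. After: A=0 B=0 C=0 D=0 ZF=1 PC=2
Step 3: PC=2 exec 'MUL D, A'. After: A=0 B=0 C=0 D=0 ZF=1 PC=3
Step 4: PC=3 exec 'SUB C, C'. After: A=0 B=0 C=0 D=0 ZF=1 PC=4
Step 5: PC=4 exec 'MUL D, C'. After: A=0 B=0 C=0 D=0 ZF=1 PC=5
Step 6: PC=5 exec 'ADD D, C'. After: A=0 B=0 C=0 D=0 ZF=1 PC=6
Step 7: PC=6 exec 'MOV B, A'. After: A=0 B=0 C=0 D=0 ZF=1 PC=7
Step 8: PC=7 exec 'SUB B, 8'. After: A=0 B=-8 C=0 D=0 ZF=0 PC=8
Step 9: PC=8 exec 'ADD D, 5'. After: A=0 B=-8 C=0 D=5 ZF=0 PC=9
Step 10: PC=9 exec 'ADD A, 6'. After: A=6 B=-8 C=0 D=5 ZF=0 PC=10
Step 11: PC=10 exec 'MUL C, 2'. After: A=6 B=-8 C=0 D=5 ZF=1 PC=11
Step 12: PC=11 exec 'HALT'. After: A=6 B=-8 C=0 D=5 ZF=1 PC=11 HALTED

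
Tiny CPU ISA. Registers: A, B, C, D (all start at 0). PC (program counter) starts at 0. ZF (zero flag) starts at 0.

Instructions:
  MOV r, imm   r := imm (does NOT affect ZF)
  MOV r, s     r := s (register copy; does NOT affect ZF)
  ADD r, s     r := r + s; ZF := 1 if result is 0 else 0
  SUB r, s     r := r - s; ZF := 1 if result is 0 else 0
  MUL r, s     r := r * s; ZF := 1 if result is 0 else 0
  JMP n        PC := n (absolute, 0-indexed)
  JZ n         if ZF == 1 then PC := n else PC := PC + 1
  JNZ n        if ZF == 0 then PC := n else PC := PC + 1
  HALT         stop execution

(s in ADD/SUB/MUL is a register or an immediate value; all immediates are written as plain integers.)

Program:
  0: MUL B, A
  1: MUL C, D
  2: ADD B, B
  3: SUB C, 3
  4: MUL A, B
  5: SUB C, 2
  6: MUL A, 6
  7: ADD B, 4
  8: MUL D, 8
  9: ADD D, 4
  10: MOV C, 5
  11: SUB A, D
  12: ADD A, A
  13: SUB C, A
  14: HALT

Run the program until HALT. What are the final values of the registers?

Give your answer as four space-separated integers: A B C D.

Step 1: PC=0 exec 'MUL B, A'. After: A=0 B=0 C=0 D=0 ZF=1 PC=1
Step 2: PC=1 exec 'MUL C, D'. After: A=0 B=0 C=0 D=0 ZF=1 PC=2
Step 3: PC=2 exec 'ADD B, B'. After: A=0 B=0 C=0 D=0 ZF=1 PC=3
Step 4: PC=3 exec 'SUB C, 3'. After: A=0 B=0 C=-3 D=0 ZF=0 PC=4
Step 5: PC=4 exec 'MUL A, B'. After: A=0 B=0 C=-3 D=0 ZF=1 PC=5
Step 6: PC=5 exec 'SUB C, 2'. After: A=0 B=0 C=-5 D=0 ZF=0 PC=6
Step 7: PC=6 exec 'MUL A, 6'. After: A=0 B=0 C=-5 D=0 ZF=1 PC=7
Step 8: PC=7 exec 'ADD B, 4'. After: A=0 B=4 C=-5 D=0 ZF=0 PC=8
Step 9: PC=8 exec 'MUL D, 8'. After: A=0 B=4 C=-5 D=0 ZF=1 PC=9
Step 10: PC=9 exec 'ADD D, 4'. After: A=0 B=4 C=-5 D=4 ZF=0 PC=10
Step 11: PC=10 exec 'MOV C, 5'. After: A=0 B=4 C=5 D=4 ZF=0 PC=11
Step 12: PC=11 exec 'SUB A, D'. After: A=-4 B=4 C=5 D=4 ZF=0 PC=12
Step 13: PC=12 exec 'ADD A, A'. After: A=-8 B=4 C=5 D=4 ZF=0 PC=13
Step 14: PC=13 exec 'SUB C, A'. After: A=-8 B=4 C=13 D=4 ZF=0 PC=14
Step 15: PC=14 exec 'HALT'. After: A=-8 B=4 C=13 D=4 ZF=0 PC=14 HALTED

Answer: -8 4 13 4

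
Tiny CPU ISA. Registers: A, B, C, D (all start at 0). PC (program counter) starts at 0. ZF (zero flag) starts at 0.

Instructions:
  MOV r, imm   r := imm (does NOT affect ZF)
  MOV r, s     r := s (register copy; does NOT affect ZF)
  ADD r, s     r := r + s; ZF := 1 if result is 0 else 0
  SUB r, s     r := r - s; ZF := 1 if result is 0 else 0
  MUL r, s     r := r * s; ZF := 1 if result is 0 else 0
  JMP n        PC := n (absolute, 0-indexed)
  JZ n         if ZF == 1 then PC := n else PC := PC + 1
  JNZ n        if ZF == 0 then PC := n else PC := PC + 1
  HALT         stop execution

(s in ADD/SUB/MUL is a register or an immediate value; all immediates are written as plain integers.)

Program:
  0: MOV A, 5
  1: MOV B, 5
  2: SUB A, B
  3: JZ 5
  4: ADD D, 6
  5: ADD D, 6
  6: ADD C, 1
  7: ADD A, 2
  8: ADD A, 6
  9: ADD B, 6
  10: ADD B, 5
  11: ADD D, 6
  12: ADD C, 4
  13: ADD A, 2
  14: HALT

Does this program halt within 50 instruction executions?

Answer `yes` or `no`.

Answer: yes

Derivation:
Step 1: PC=0 exec 'MOV A, 5'. After: A=5 B=0 C=0 D=0 ZF=0 PC=1
Step 2: PC=1 exec 'MOV B, 5'. After: A=5 B=5 C=0 D=0 ZF=0 PC=2
Step 3: PC=2 exec 'SUB A, B'. After: A=0 B=5 C=0 D=0 ZF=1 PC=3
Step 4: PC=3 exec 'JZ 5'. After: A=0 B=5 C=0 D=0 ZF=1 PC=5
Step 5: PC=5 exec 'ADD D, 6'. After: A=0 B=5 C=0 D=6 ZF=0 PC=6
Step 6: PC=6 exec 'ADD C, 1'. After: A=0 B=5 C=1 D=6 ZF=0 PC=7
Step 7: PC=7 exec 'ADD A, 2'. After: A=2 B=5 C=1 D=6 ZF=0 PC=8
Step 8: PC=8 exec 'ADD A, 6'. After: A=8 B=5 C=1 D=6 ZF=0 PC=9
Step 9: PC=9 exec 'ADD B, 6'. After: A=8 B=11 C=1 D=6 ZF=0 PC=10
Step 10: PC=10 exec 'ADD B, 5'. After: A=8 B=16 C=1 D=6 ZF=0 PC=11
Step 11: PC=11 exec 'ADD D, 6'. After: A=8 B=16 C=1 D=12 ZF=0 PC=12
Step 12: PC=12 exec 'ADD C, 4'. After: A=8 B=16 C=5 D=12 ZF=0 PC=13
Step 13: PC=13 exec 'ADD A, 2'. After: A=10 B=16 C=5 D=12 ZF=0 PC=14
Step 14: PC=14 exec 'HALT'. After: A=10 B=16 C=5 D=12 ZF=0 PC=14 HALTED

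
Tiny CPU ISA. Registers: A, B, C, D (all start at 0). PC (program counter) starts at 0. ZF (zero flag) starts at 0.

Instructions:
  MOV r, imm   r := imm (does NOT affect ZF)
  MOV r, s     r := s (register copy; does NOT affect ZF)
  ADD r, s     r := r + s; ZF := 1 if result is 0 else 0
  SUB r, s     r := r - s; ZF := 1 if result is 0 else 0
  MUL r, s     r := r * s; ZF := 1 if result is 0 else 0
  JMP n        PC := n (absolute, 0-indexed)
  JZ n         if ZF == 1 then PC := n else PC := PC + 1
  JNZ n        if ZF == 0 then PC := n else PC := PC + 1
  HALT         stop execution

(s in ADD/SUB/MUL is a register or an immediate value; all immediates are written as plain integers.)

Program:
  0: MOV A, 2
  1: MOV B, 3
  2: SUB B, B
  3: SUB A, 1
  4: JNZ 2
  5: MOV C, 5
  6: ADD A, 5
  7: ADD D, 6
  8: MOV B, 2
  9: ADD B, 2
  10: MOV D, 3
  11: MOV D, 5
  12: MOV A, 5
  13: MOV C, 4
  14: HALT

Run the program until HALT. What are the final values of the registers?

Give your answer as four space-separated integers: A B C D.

Answer: 5 4 4 5

Derivation:
Step 1: PC=0 exec 'MOV A, 2'. After: A=2 B=0 C=0 D=0 ZF=0 PC=1
Step 2: PC=1 exec 'MOV B, 3'. After: A=2 B=3 C=0 D=0 ZF=0 PC=2
Step 3: PC=2 exec 'SUB B, B'. After: A=2 B=0 C=0 D=0 ZF=1 PC=3
Step 4: PC=3 exec 'SUB A, 1'. After: A=1 B=0 C=0 D=0 ZF=0 PC=4
Step 5: PC=4 exec 'JNZ 2'. After: A=1 B=0 C=0 D=0 ZF=0 PC=2
Step 6: PC=2 exec 'SUB B, B'. After: A=1 B=0 C=0 D=0 ZF=1 PC=3
Step 7: PC=3 exec 'SUB A, 1'. After: A=0 B=0 C=0 D=0 ZF=1 PC=4
Step 8: PC=4 exec 'JNZ 2'. After: A=0 B=0 C=0 D=0 ZF=1 PC=5
Step 9: PC=5 exec 'MOV C, 5'. After: A=0 B=0 C=5 D=0 ZF=1 PC=6
Step 10: PC=6 exec 'ADD A, 5'. After: A=5 B=0 C=5 D=0 ZF=0 PC=7
Step 11: PC=7 exec 'ADD D, 6'. After: A=5 B=0 C=5 D=6 ZF=0 PC=8
Step 12: PC=8 exec 'MOV B, 2'. After: A=5 B=2 C=5 D=6 ZF=0 PC=9
Step 13: PC=9 exec 'ADD B, 2'. After: A=5 B=4 C=5 D=6 ZF=0 PC=10
Step 14: PC=10 exec 'MOV D, 3'. After: A=5 B=4 C=5 D=3 ZF=0 PC=11
Step 15: PC=11 exec 'MOV D, 5'. After: A=5 B=4 C=5 D=5 ZF=0 PC=12
Step 16: PC=12 exec 'MOV A, 5'. After: A=5 B=4 C=5 D=5 ZF=0 PC=13
Step 17: PC=13 exec 'MOV C, 4'. After: A=5 B=4 C=4 D=5 ZF=0 PC=14
Step 18: PC=14 exec 'HALT'. After: A=5 B=4 C=4 D=5 ZF=0 PC=14 HALTED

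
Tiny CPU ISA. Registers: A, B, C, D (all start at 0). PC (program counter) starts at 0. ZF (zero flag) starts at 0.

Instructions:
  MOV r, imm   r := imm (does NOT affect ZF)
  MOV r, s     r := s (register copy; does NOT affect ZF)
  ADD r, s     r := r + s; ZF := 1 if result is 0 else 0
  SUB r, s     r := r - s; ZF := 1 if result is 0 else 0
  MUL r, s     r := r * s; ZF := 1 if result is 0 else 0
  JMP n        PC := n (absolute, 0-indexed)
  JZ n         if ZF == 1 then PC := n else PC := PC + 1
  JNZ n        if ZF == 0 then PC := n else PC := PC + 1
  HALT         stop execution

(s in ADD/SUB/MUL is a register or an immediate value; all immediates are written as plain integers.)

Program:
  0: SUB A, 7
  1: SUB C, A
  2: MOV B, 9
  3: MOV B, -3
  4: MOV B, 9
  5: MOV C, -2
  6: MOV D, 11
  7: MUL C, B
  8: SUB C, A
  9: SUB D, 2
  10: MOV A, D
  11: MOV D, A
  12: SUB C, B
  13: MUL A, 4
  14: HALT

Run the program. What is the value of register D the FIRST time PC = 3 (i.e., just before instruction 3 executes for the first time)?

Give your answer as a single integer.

Step 1: PC=0 exec 'SUB A, 7'. After: A=-7 B=0 C=0 D=0 ZF=0 PC=1
Step 2: PC=1 exec 'SUB C, A'. After: A=-7 B=0 C=7 D=0 ZF=0 PC=2
Step 3: PC=2 exec 'MOV B, 9'. After: A=-7 B=9 C=7 D=0 ZF=0 PC=3
First time PC=3: D=0

0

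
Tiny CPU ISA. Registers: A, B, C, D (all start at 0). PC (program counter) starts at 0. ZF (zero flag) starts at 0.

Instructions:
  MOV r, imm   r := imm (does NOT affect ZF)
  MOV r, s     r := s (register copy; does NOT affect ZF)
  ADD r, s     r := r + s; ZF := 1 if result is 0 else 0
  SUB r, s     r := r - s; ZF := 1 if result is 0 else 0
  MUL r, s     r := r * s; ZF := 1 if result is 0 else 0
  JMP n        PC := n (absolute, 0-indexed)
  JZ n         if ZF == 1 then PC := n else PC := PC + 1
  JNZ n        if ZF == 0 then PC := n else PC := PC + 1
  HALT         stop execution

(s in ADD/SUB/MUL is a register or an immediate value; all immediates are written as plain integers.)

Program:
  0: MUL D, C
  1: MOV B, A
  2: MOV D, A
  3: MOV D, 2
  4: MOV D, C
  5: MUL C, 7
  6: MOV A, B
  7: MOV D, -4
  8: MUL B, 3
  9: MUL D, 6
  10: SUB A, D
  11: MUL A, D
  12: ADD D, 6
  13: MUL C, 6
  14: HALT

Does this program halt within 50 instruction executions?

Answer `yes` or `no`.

Step 1: PC=0 exec 'MUL D, C'. After: A=0 B=0 C=0 D=0 ZF=1 PC=1
Step 2: PC=1 exec 'MOV B, A'. After: A=0 B=0 C=0 D=0 ZF=1 PC=2
Step 3: PC=2 exec 'MOV D, A'. After: A=0 B=0 C=0 D=0 ZF=1 PC=3
Step 4: PC=3 exec 'MOV D, 2'. After: A=0 B=0 C=0 D=2 ZF=1 PC=4
Step 5: PC=4 exec 'MOV D, C'. After: A=0 B=0 C=0 D=0 ZF=1 PC=5
Step 6: PC=5 exec 'MUL C, 7'. After: A=0 B=0 C=0 D=0 ZF=1 PC=6
Step 7: PC=6 exec 'MOV A, B'. After: A=0 B=0 C=0 D=0 ZF=1 PC=7
Step 8: PC=7 exec 'MOV D, -4'. After: A=0 B=0 C=0 D=-4 ZF=1 PC=8
Step 9: PC=8 exec 'MUL B, 3'. After: A=0 B=0 C=0 D=-4 ZF=1 PC=9
Step 10: PC=9 exec 'MUL D, 6'. After: A=0 B=0 C=0 D=-24 ZF=0 PC=10
Step 11: PC=10 exec 'SUB A, D'. After: A=24 B=0 C=0 D=-24 ZF=0 PC=11
Step 12: PC=11 exec 'MUL A, D'. After: A=-576 B=0 C=0 D=-24 ZF=0 PC=12
Step 13: PC=12 exec 'ADD D, 6'. After: A=-576 B=0 C=0 D=-18 ZF=0 PC=13
Step 14: PC=13 exec 'MUL C, 6'. After: A=-576 B=0 C=0 D=-18 ZF=1 PC=14
Step 15: PC=14 exec 'HALT'. After: A=-576 B=0 C=0 D=-18 ZF=1 PC=14 HALTED

Answer: yes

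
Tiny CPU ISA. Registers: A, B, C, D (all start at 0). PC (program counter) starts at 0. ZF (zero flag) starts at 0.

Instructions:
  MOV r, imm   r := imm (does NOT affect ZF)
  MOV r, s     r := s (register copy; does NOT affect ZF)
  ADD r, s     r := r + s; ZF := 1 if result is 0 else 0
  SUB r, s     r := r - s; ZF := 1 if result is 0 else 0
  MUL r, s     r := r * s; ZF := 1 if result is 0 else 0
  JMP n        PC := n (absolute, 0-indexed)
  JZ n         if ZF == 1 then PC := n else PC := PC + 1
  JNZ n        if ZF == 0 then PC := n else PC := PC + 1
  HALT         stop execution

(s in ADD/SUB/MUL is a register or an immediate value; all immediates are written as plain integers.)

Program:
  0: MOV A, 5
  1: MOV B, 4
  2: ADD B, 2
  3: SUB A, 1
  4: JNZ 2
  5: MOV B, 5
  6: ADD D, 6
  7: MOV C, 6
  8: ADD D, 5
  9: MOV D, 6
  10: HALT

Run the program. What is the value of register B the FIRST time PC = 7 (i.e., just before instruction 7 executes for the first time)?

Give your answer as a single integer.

Step 1: PC=0 exec 'MOV A, 5'. After: A=5 B=0 C=0 D=0 ZF=0 PC=1
Step 2: PC=1 exec 'MOV B, 4'. After: A=5 B=4 C=0 D=0 ZF=0 PC=2
Step 3: PC=2 exec 'ADD B, 2'. After: A=5 B=6 C=0 D=0 ZF=0 PC=3
Step 4: PC=3 exec 'SUB A, 1'. After: A=4 B=6 C=0 D=0 ZF=0 PC=4
Step 5: PC=4 exec 'JNZ 2'. After: A=4 B=6 C=0 D=0 ZF=0 PC=2
Step 6: PC=2 exec 'ADD B, 2'. After: A=4 B=8 C=0 D=0 ZF=0 PC=3
Step 7: PC=3 exec 'SUB A, 1'. After: A=3 B=8 C=0 D=0 ZF=0 PC=4
Step 8: PC=4 exec 'JNZ 2'. After: A=3 B=8 C=0 D=0 ZF=0 PC=2
Step 9: PC=2 exec 'ADD B, 2'. After: A=3 B=10 C=0 D=0 ZF=0 PC=3
Step 10: PC=3 exec 'SUB A, 1'. After: A=2 B=10 C=0 D=0 ZF=0 PC=4
Step 11: PC=4 exec 'JNZ 2'. After: A=2 B=10 C=0 D=0 ZF=0 PC=2
Step 12: PC=2 exec 'ADD B, 2'. After: A=2 B=12 C=0 D=0 ZF=0 PC=3
Step 13: PC=3 exec 'SUB A, 1'. After: A=1 B=12 C=0 D=0 ZF=0 PC=4
Step 14: PC=4 exec 'JNZ 2'. After: A=1 B=12 C=0 D=0 ZF=0 PC=2
Step 15: PC=2 exec 'ADD B, 2'. After: A=1 B=14 C=0 D=0 ZF=0 PC=3
Step 16: PC=3 exec 'SUB A, 1'. After: A=0 B=14 C=0 D=0 ZF=1 PC=4
Step 17: PC=4 exec 'JNZ 2'. After: A=0 B=14 C=0 D=0 ZF=1 PC=5
Step 18: PC=5 exec 'MOV B, 5'. After: A=0 B=5 C=0 D=0 ZF=1 PC=6
Step 19: PC=6 exec 'ADD D, 6'. After: A=0 B=5 C=0 D=6 ZF=0 PC=7
First time PC=7: B=5

5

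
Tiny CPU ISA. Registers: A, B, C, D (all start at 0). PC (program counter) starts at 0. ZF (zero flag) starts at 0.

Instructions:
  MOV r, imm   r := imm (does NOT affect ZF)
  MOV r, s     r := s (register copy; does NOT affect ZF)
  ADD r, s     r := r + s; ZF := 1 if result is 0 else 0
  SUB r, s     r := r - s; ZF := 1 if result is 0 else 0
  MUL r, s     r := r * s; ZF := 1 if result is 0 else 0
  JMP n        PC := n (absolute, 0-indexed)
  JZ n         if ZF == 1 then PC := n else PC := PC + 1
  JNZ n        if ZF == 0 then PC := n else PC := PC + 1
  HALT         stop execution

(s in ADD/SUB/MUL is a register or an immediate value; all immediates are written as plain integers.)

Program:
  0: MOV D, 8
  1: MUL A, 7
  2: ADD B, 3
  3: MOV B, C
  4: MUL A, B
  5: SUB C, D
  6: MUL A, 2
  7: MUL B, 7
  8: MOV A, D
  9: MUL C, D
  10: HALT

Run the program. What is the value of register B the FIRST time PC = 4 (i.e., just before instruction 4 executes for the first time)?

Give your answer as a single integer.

Step 1: PC=0 exec 'MOV D, 8'. After: A=0 B=0 C=0 D=8 ZF=0 PC=1
Step 2: PC=1 exec 'MUL A, 7'. After: A=0 B=0 C=0 D=8 ZF=1 PC=2
Step 3: PC=2 exec 'ADD B, 3'. After: A=0 B=3 C=0 D=8 ZF=0 PC=3
Step 4: PC=3 exec 'MOV B, C'. After: A=0 B=0 C=0 D=8 ZF=0 PC=4
First time PC=4: B=0

0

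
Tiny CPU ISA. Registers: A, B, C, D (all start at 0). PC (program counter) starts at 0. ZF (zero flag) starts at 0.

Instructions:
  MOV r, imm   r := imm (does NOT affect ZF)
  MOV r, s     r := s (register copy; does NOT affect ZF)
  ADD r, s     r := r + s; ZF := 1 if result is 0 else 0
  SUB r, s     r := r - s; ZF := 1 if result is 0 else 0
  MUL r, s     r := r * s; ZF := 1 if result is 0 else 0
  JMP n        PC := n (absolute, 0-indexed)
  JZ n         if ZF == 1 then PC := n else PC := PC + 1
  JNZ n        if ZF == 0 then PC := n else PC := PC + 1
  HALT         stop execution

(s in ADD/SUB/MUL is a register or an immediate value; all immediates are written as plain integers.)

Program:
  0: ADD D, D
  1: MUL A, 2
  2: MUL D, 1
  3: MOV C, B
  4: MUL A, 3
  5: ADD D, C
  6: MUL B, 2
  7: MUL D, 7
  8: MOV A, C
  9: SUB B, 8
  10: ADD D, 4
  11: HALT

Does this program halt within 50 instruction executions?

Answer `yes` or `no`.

Step 1: PC=0 exec 'ADD D, D'. After: A=0 B=0 C=0 D=0 ZF=1 PC=1
Step 2: PC=1 exec 'MUL A, 2'. After: A=0 B=0 C=0 D=0 ZF=1 PC=2
Step 3: PC=2 exec 'MUL D, 1'. After: A=0 B=0 C=0 D=0 ZF=1 PC=3
Step 4: PC=3 exec 'MOV C, B'. After: A=0 B=0 C=0 D=0 ZF=1 PC=4
Step 5: PC=4 exec 'MUL A, 3'. After: A=0 B=0 C=0 D=0 ZF=1 PC=5
Step 6: PC=5 exec 'ADD D, C'. After: A=0 B=0 C=0 D=0 ZF=1 PC=6
Step 7: PC=6 exec 'MUL B, 2'. After: A=0 B=0 C=0 D=0 ZF=1 PC=7
Step 8: PC=7 exec 'MUL D, 7'. After: A=0 B=0 C=0 D=0 ZF=1 PC=8
Step 9: PC=8 exec 'MOV A, C'. After: A=0 B=0 C=0 D=0 ZF=1 PC=9
Step 10: PC=9 exec 'SUB B, 8'. After: A=0 B=-8 C=0 D=0 ZF=0 PC=10
Step 11: PC=10 exec 'ADD D, 4'. After: A=0 B=-8 C=0 D=4 ZF=0 PC=11
Step 12: PC=11 exec 'HALT'. After: A=0 B=-8 C=0 D=4 ZF=0 PC=11 HALTED

Answer: yes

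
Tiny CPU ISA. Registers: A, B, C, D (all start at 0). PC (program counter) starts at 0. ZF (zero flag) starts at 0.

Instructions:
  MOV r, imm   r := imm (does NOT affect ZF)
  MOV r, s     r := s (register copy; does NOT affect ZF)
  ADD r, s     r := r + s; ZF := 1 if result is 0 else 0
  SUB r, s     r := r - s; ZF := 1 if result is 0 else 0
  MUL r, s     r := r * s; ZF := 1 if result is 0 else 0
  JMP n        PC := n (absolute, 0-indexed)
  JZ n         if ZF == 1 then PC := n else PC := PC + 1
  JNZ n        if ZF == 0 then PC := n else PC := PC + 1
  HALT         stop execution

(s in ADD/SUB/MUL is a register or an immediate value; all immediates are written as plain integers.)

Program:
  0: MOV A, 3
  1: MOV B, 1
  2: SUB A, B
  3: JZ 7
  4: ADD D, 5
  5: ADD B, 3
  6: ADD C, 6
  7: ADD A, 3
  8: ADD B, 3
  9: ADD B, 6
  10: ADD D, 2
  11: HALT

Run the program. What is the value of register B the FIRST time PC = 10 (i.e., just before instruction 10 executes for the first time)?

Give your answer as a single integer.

Step 1: PC=0 exec 'MOV A, 3'. After: A=3 B=0 C=0 D=0 ZF=0 PC=1
Step 2: PC=1 exec 'MOV B, 1'. After: A=3 B=1 C=0 D=0 ZF=0 PC=2
Step 3: PC=2 exec 'SUB A, B'. After: A=2 B=1 C=0 D=0 ZF=0 PC=3
Step 4: PC=3 exec 'JZ 7'. After: A=2 B=1 C=0 D=0 ZF=0 PC=4
Step 5: PC=4 exec 'ADD D, 5'. After: A=2 B=1 C=0 D=5 ZF=0 PC=5
Step 6: PC=5 exec 'ADD B, 3'. After: A=2 B=4 C=0 D=5 ZF=0 PC=6
Step 7: PC=6 exec 'ADD C, 6'. After: A=2 B=4 C=6 D=5 ZF=0 PC=7
Step 8: PC=7 exec 'ADD A, 3'. After: A=5 B=4 C=6 D=5 ZF=0 PC=8
Step 9: PC=8 exec 'ADD B, 3'. After: A=5 B=7 C=6 D=5 ZF=0 PC=9
Step 10: PC=9 exec 'ADD B, 6'. After: A=5 B=13 C=6 D=5 ZF=0 PC=10
First time PC=10: B=13

13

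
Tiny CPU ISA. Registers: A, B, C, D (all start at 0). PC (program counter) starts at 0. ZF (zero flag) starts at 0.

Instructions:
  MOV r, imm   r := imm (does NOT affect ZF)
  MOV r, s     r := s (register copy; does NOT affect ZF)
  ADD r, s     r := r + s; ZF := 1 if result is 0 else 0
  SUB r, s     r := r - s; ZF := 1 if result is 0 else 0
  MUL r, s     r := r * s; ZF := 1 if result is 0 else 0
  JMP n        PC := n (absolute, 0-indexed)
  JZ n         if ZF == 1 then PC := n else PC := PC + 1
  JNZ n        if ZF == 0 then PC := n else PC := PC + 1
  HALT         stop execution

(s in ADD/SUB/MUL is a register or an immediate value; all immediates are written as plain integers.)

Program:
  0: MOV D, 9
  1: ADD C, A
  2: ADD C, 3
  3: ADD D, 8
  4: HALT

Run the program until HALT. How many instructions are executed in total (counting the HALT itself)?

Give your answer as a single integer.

Step 1: PC=0 exec 'MOV D, 9'. After: A=0 B=0 C=0 D=9 ZF=0 PC=1
Step 2: PC=1 exec 'ADD C, A'. After: A=0 B=0 C=0 D=9 ZF=1 PC=2
Step 3: PC=2 exec 'ADD C, 3'. After: A=0 B=0 C=3 D=9 ZF=0 PC=3
Step 4: PC=3 exec 'ADD D, 8'. After: A=0 B=0 C=3 D=17 ZF=0 PC=4
Step 5: PC=4 exec 'HALT'. After: A=0 B=0 C=3 D=17 ZF=0 PC=4 HALTED
Total instructions executed: 5

Answer: 5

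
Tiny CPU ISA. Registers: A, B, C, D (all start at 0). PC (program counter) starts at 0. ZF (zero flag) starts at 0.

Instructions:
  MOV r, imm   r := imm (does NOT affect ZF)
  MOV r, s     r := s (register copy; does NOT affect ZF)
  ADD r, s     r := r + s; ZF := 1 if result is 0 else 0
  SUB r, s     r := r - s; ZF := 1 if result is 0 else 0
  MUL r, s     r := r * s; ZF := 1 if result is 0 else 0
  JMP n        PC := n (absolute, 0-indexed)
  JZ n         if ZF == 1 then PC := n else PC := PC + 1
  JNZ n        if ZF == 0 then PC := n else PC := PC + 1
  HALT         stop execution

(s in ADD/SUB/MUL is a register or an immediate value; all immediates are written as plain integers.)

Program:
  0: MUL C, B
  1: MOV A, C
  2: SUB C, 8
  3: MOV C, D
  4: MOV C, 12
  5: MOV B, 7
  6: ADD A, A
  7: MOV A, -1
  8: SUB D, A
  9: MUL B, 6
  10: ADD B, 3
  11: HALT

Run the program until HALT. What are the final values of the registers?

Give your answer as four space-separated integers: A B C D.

Step 1: PC=0 exec 'MUL C, B'. After: A=0 B=0 C=0 D=0 ZF=1 PC=1
Step 2: PC=1 exec 'MOV A, C'. After: A=0 B=0 C=0 D=0 ZF=1 PC=2
Step 3: PC=2 exec 'SUB C, 8'. After: A=0 B=0 C=-8 D=0 ZF=0 PC=3
Step 4: PC=3 exec 'MOV C, D'. After: A=0 B=0 C=0 D=0 ZF=0 PC=4
Step 5: PC=4 exec 'MOV C, 12'. After: A=0 B=0 C=12 D=0 ZF=0 PC=5
Step 6: PC=5 exec 'MOV B, 7'. After: A=0 B=7 C=12 D=0 ZF=0 PC=6
Step 7: PC=6 exec 'ADD A, A'. After: A=0 B=7 C=12 D=0 ZF=1 PC=7
Step 8: PC=7 exec 'MOV A, -1'. After: A=-1 B=7 C=12 D=0 ZF=1 PC=8
Step 9: PC=8 exec 'SUB D, A'. After: A=-1 B=7 C=12 D=1 ZF=0 PC=9
Step 10: PC=9 exec 'MUL B, 6'. After: A=-1 B=42 C=12 D=1 ZF=0 PC=10
Step 11: PC=10 exec 'ADD B, 3'. After: A=-1 B=45 C=12 D=1 ZF=0 PC=11
Step 12: PC=11 exec 'HALT'. After: A=-1 B=45 C=12 D=1 ZF=0 PC=11 HALTED

Answer: -1 45 12 1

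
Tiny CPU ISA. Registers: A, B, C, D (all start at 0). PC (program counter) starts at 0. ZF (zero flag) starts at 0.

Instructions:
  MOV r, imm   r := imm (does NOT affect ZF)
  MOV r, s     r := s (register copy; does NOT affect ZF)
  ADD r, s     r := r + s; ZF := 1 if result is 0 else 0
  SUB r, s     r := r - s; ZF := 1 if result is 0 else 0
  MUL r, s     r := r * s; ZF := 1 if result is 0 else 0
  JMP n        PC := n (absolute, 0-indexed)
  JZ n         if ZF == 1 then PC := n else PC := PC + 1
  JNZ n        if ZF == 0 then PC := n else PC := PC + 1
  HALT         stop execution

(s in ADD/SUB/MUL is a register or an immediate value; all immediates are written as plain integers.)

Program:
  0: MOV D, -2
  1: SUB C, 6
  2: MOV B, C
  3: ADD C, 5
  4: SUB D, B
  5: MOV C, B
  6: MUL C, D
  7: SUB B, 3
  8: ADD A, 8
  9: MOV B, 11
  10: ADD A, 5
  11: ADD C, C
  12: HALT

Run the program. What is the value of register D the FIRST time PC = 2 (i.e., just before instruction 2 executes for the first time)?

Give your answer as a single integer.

Step 1: PC=0 exec 'MOV D, -2'. After: A=0 B=0 C=0 D=-2 ZF=0 PC=1
Step 2: PC=1 exec 'SUB C, 6'. After: A=0 B=0 C=-6 D=-2 ZF=0 PC=2
First time PC=2: D=-2

-2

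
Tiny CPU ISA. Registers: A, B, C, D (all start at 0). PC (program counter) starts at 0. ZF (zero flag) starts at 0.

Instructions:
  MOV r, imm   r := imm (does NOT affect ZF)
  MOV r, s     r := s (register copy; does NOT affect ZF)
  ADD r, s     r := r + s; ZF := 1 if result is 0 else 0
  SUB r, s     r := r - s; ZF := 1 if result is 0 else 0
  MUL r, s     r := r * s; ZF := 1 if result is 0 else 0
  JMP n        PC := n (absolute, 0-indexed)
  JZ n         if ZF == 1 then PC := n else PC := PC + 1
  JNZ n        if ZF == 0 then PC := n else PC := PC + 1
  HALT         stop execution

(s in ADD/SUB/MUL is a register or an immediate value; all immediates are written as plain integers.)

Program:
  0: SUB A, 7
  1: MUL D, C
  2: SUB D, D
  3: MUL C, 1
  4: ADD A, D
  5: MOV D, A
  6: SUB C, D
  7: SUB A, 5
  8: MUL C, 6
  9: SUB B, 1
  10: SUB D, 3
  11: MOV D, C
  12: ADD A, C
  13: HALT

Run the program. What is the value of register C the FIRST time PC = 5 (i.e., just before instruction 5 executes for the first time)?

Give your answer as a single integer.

Step 1: PC=0 exec 'SUB A, 7'. After: A=-7 B=0 C=0 D=0 ZF=0 PC=1
Step 2: PC=1 exec 'MUL D, C'. After: A=-7 B=0 C=0 D=0 ZF=1 PC=2
Step 3: PC=2 exec 'SUB D, D'. After: A=-7 B=0 C=0 D=0 ZF=1 PC=3
Step 4: PC=3 exec 'MUL C, 1'. After: A=-7 B=0 C=0 D=0 ZF=1 PC=4
Step 5: PC=4 exec 'ADD A, D'. After: A=-7 B=0 C=0 D=0 ZF=0 PC=5
First time PC=5: C=0

0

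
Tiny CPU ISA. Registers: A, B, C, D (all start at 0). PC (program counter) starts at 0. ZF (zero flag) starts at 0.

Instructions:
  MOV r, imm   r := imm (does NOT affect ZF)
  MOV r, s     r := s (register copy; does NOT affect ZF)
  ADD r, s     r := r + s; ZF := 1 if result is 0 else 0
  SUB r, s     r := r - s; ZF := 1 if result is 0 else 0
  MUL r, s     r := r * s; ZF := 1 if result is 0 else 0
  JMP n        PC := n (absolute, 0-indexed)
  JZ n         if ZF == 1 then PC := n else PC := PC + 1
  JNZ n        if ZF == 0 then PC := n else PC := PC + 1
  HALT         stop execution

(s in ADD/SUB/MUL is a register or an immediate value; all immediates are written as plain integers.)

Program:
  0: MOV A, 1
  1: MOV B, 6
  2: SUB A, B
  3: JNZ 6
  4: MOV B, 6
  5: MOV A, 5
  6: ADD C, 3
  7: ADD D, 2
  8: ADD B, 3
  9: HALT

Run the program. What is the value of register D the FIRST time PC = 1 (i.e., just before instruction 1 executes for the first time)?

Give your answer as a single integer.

Step 1: PC=0 exec 'MOV A, 1'. After: A=1 B=0 C=0 D=0 ZF=0 PC=1
First time PC=1: D=0

0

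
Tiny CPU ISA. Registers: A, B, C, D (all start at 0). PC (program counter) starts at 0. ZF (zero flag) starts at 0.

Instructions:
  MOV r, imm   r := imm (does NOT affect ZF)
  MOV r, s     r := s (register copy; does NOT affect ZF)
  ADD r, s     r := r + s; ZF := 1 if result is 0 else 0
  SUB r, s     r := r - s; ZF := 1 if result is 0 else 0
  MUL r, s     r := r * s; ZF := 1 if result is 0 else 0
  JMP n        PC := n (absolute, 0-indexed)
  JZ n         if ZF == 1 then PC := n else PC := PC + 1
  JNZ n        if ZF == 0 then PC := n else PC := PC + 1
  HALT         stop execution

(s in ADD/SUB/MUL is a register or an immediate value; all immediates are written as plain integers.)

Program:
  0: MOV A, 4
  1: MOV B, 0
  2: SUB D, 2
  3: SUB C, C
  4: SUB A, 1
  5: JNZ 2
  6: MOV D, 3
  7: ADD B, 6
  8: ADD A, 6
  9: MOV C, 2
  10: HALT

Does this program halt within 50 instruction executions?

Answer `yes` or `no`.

Answer: yes

Derivation:
Step 1: PC=0 exec 'MOV A, 4'. After: A=4 B=0 C=0 D=0 ZF=0 PC=1
Step 2: PC=1 exec 'MOV B, 0'. After: A=4 B=0 C=0 D=0 ZF=0 PC=2
Step 3: PC=2 exec 'SUB D, 2'. After: A=4 B=0 C=0 D=-2 ZF=0 PC=3
Step 4: PC=3 exec 'SUB C, C'. After: A=4 B=0 C=0 D=-2 ZF=1 PC=4
Step 5: PC=4 exec 'SUB A, 1'. After: A=3 B=0 C=0 D=-2 ZF=0 PC=5
Step 6: PC=5 exec 'JNZ 2'. After: A=3 B=0 C=0 D=-2 ZF=0 PC=2
Step 7: PC=2 exec 'SUB D, 2'. After: A=3 B=0 C=0 D=-4 ZF=0 PC=3
Step 8: PC=3 exec 'SUB C, C'. After: A=3 B=0 C=0 D=-4 ZF=1 PC=4
Step 9: PC=4 exec 'SUB A, 1'. After: A=2 B=0 C=0 D=-4 ZF=0 PC=5
Step 10: PC=5 exec 'JNZ 2'. After: A=2 B=0 C=0 D=-4 ZF=0 PC=2
Step 11: PC=2 exec 'SUB D, 2'. After: A=2 B=0 C=0 D=-6 ZF=0 PC=3
Step 12: PC=3 exec 'SUB C, C'. After: A=2 B=0 C=0 D=-6 ZF=1 PC=4
Step 13: PC=4 exec 'SUB A, 1'. After: A=1 B=0 C=0 D=-6 ZF=0 PC=5
Step 14: PC=5 exec 'JNZ 2'. After: A=1 B=0 C=0 D=-6 ZF=0 PC=2
Step 15: PC=2 exec 'SUB D, 2'. After: A=1 B=0 C=0 D=-8 ZF=0 PC=3
Step 16: PC=3 exec 'SUB C, C'. After: A=1 B=0 C=0 D=-8 ZF=1 PC=4
Step 17: PC=4 exec 'SUB A, 1'. After: A=0 B=0 C=0 D=-8 ZF=1 PC=5
Step 18: PC=5 exec 'JNZ 2'. After: A=0 B=0 C=0 D=-8 ZF=1 PC=6
Step 19: PC=6 exec 'MOV D, 3'. After: A=0 B=0 C=0 D=3 ZF=1 PC=7
Step 20: PC=7 exec 'ADD B, 6'. After: A=0 B=6 C=0 D=3 ZF=0 PC=8
Step 21: PC=8 exec 'ADD A, 6'. After: A=6 B=6 C=0 D=3 ZF=0 PC=9
Step 22: PC=9 exec 'MOV C, 2'. After: A=6 B=6 C=2 D=3 ZF=0 PC=10
Step 23: PC=10 exec 'HALT'. After: A=6 B=6 C=2 D=3 ZF=0 PC=10 HALTED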